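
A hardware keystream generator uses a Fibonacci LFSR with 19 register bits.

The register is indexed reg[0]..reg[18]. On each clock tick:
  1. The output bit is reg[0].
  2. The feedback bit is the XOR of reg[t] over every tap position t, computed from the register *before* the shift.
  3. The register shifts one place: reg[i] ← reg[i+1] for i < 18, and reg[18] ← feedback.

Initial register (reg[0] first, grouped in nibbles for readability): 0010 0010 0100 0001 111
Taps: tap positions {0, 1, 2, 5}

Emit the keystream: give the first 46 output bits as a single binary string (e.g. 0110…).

0010001001000001111101001111111101101010001000

step | reg (before) | out | fb
   0 | 0010001001000001111 | 0 | 1
   1 | 0100010010000011111 | 0 | 0
   2 | 1000100100000111110 | 1 | 1
   3 | 0001001000001111101 | 0 | 0
   4 | 0010010000011111010 | 0 | 0
   5 | 0100100000111110100 | 0 | 1
   6 | 1001000001111101001 | 1 | 1
   7 | 0010000011111010011 | 0 | 1
   8 | 0100000111110100111 | 0 | 1
   9 | 1000001111101001111 | 1 | 1
  10 | 0000011111010011111 | 0 | 1
  11 | 0000111110100111111 | 0 | 1
  12 | 0001111101001111111 | 0 | 1
  13 | 0011111010011111111 | 0 | 0
  14 | 0111110100111111110 | 0 | 1
  15 | 1111101001111111101 | 1 | 1
  16 | 1111010011111111011 | 1 | 0
  17 | 1110100111111110110 | 1 | 1
  18 | 1101001111111101101 | 1 | 0
  19 | 1010011111111011010 | 1 | 1
  20 | 0100111111110110101 | 0 | 0
  21 | 1001111111101101010 | 1 | 0
  22 | 0011111111011010100 | 0 | 0
  23 | 0111111110110101000 | 0 | 1
  24 | 1111111101101010001 | 1 | 0
  25 | 1111111011010100010 | 1 | 0
  26 | 1111110110101000100 | 1 | 0
  27 | 1111101101010001000 | 1 | 1
  28 | 1111011010100010001 | 1 | 0
  29 | 1110110101000100010 | 1 | 0
  30 | 1101101010001000100 | 1 | 0
  31 | 1011010100010001000 | 1 | 1
  32 | 0110101000100010001 | 0 | 0
  33 | 1101010001000100010 | 1 | 1
  34 | 1010100010001000101 | 1 | 0
  35 | 0101000100010001010 | 0 | 1
  36 | 1010001000100010101 | 1 | 0
  37 | 0100010001000101010 | 0 | 0
  38 | 1000100010001010100 | 1 | 1
  39 | 0001000100010101001 | 0 | 0
  40 | 0010001000101010010 | 0 | 1
  41 | 0100010001010100101 | 0 | 0
  42 | 1000100010101001010 | 1 | 1
  43 | 0001000101010010101 | 0 | 0
  44 | 0010001010100101010 | 0 | 1
  45 | 0100010101001010101 | 0 | 0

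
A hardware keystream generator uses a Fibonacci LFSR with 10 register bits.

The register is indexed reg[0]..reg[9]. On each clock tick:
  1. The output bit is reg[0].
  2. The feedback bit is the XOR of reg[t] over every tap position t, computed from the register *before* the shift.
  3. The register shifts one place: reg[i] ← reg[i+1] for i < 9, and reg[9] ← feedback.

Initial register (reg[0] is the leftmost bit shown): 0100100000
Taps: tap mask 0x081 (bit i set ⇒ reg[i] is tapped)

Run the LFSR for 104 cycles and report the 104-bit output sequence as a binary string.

01001000000100000000010010010011010011010111110011000111110010001110111111000011100000001111111111000111

tick  register→output (feedback)
  0  0100100000→0 (0)
  1  1001000000→1 (1)
  2  0010000001→0 (0)
  3  0100000010→0 (0)
  4  1000000100→1 (0)
  5  0000001000→0 (0)
  6  0000010000→0 (0)
  7  0000100000→0 (0)
  8  0001000000→0 (0)
  9  0010000000→0 (0)
 10  0100000000→0 (0)
 11  1000000000→1 (1)
 12  0000000001→0 (0)
 13  0000000010→0 (0)
 14  0000000100→0 (1)
 15  0000001001→0 (0)
 16  0000010010→0 (0)
 17  0000100100→0 (1)
 18  0001001001→0 (0)
 19  0010010010→0 (0)
 20  0100100100→0 (1)
 21  1001001001→1 (1)
 22  0010010011→0 (0)
 23  0100100110→0 (1)
 24  1001001101→1 (0)
 25  0010011010→0 (0)
 26  0100110100→0 (1)
 27  1001101001→1 (1)
 28  0011010011→0 (0)
 29  0110100110→0 (1)
 30  1101001101→1 (0)
 31  1010011010→1 (1)
 32  0100110101→0 (1)
 33  1001101011→1 (1)
 34  0011010111→0 (1)
 35  0110101111→0 (1)
 36  1101011111→1 (0)
 37  1010111110→1 (0)
 38  0101111100→0 (1)
 39  1011111001→1 (1)
 40  0111110011→0 (0)
 41  1111100110→1 (0)
 42  1111001100→1 (0)
 43  1110011000→1 (1)
 44  1100110001→1 (1)
 45  1001100011→1 (1)
 46  0011000111→0 (1)
 47  0110001111→0 (1)
 48  1100011111→1 (0)
 49  1000111110→1 (0)
 50  0001111100→0 (1)
 51  0011111001→0 (0)
 52  0111110010→0 (0)
 53  1111100100→1 (0)
 54  1111001000→1 (1)
 55  1110010001→1 (1)
 56  1100100011→1 (1)
 57  1001000111→1 (0)
 58  0010001110→0 (1)
 59  0100011101→0 (1)
 60  1000111011→1 (1)
 61  0001110111→0 (1)
 62  0011101111→0 (1)
 63  0111011111→0 (1)
 64  1110111111→1 (0)
 65  1101111110→1 (0)
 66  1011111100→1 (0)
 67  0111111000→0 (0)
 68  1111110000→1 (1)
 69  1111100001→1 (1)
 70  1111000011→1 (1)
 71  1110000111→1 (0)
 72  1100001110→1 (0)
 73  1000011100→1 (0)
 74  0000111000→0 (0)
 75  0001110000→0 (0)
 76  0011100000→0 (0)
 77  0111000000→0 (0)
 78  1110000000→1 (1)
 79  1100000001→1 (1)
 80  1000000011→1 (1)
 81  0000000111→0 (1)
 82  0000001111→0 (1)
 83  0000011111→0 (1)
 84  0000111111→0 (1)
 85  0001111111→0 (1)
 86  0011111111→0 (1)
 87  0111111111→0 (1)
 88  1111111111→1 (0)
 89  1111111110→1 (0)
 90  1111111100→1 (0)
 91  1111111000→1 (1)
 92  1111110001→1 (1)
 93  1111100011→1 (1)
 94  1111000111→1 (0)
 95  1110001110→1 (0)
 96  1100011100→1 (0)
 97  1000111000→1 (1)
 98  0001110001→0 (0)
 99  0011100010→0 (0)
100  0111000100→0 (1)
101  1110001001→1 (1)
102  1100010011→1 (1)
103  1000100111→1 (0)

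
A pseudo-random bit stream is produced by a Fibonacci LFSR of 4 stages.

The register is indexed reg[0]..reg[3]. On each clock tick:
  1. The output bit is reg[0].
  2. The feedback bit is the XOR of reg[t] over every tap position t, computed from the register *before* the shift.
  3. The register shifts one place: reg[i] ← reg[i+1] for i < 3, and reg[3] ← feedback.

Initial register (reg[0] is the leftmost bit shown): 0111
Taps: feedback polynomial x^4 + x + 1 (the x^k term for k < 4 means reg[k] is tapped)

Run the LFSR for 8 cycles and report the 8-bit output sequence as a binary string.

k : reg_k → out_k, fb_k
0: 0111 → 0, fb=1
1: 1111 → 1, fb=0
2: 1110 → 1, fb=0
3: 1100 → 1, fb=0
4: 1000 → 1, fb=1
5: 0001 → 0, fb=0
6: 0010 → 0, fb=0
7: 0100 → 0, fb=1

01111000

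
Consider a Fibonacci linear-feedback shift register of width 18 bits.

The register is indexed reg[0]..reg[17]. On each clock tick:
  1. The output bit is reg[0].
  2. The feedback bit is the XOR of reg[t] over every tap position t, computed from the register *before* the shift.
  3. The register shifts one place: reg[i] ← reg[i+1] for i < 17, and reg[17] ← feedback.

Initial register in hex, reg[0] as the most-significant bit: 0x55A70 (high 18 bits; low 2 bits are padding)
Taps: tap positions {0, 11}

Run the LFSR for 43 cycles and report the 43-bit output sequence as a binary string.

tick  register→output (feedback)
  0  010101011010011100→0 (0)
  1  101010110100111000→1 (1)
  2  010101101001110001→0 (1)
  3  101011010011100011→1 (0)
  4  010110100111000110→0 (1)
  5  101101001110001101→1 (1)
  6  011010011100011011→0 (0)
  7  110100111000110110→1 (1)
  8  101001110001101101→1 (0)
  9  010011100011011010→0 (1)
 10  100111000110110101→1 (1)
 11  001110001101101011→0 (1)
 12  011100011011010111→0 (1)
 13  111000110110101111→1 (1)
 14  110001101101011111→1 (0)
 15  100011011010111110→1 (1)
 16  000110110101111101→0 (1)
 17  001101101011111011→0 (1)
 18  011011010111110111→0 (1)
 19  110110101111101111→1 (0)
 20  101101011111011110→1 (0)
 21  011010111110111100→0 (0)
 22  110101111101111000→1 (0)
 23  101011111011110000→1 (0)
 24  010111110111100000→0 (1)
 25  101111101111000001→1 (0)
 26  011111011110000010→0 (0)
 27  111110111100000100→1 (1)
 28  111101111000001001→1 (1)
 29  111011110000010011→1 (1)
 30  110111100000100111→1 (1)
 31  101111000001001111→1 (0)
 32  011110000010011110→0 (0)
 33  111100000100111100→1 (1)
 34  111000001001111001→1 (0)
 35  110000010011110010→1 (0)
 36  100000100111100100→1 (0)
 37  000001001111001000→0 (1)
 38  000010011110010001→0 (0)
 39  000100111100100010→0 (0)
 40  001001111001000100→0 (1)
 41  010011110010001001→0 (0)
 42  100111100100010010→1 (1)

0101010110100111000110110101111101111000001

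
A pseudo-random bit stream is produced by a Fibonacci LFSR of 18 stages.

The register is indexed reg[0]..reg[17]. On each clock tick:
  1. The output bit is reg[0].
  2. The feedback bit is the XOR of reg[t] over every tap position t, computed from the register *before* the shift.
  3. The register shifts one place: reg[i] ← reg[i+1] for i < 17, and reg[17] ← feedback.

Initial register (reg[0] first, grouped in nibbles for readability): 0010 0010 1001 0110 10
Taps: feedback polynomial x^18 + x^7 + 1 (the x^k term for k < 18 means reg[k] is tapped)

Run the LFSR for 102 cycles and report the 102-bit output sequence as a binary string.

001000101001011010011010011101101110100001000000101100100000011001101100010011000001001010010001010101

k : reg_k → out_k, fb_k
0: 001000101001011010 → 0, fb=0
1: 010001010010110100 → 0, fb=1
2: 100010100101101001 → 1, fb=1
3: 000101001011010011 → 0, fb=0
4: 001010010110100110 → 0, fb=1
5: 010100101101001101 → 0, fb=0
6: 101001011010011010 → 1, fb=0
7: 010010110100110100 → 0, fb=1
8: 100101101001101001 → 1, fb=1
9: 001011010011010011 → 0, fb=1
10: 010110100110100111 → 0, fb=0
11: 101101001101001110 → 1, fb=1
12: 011010011010011101 → 0, fb=1
13: 110100110100111011 → 1, fb=0
14: 101001101001110110 → 1, fb=1
15: 010011010011101101 → 0, fb=1
16: 100110100111011011 → 1, fb=1
17: 001101001110110111 → 0, fb=0
18: 011010011101101110 → 0, fb=1
19: 110100111011011101 → 1, fb=0
20: 101001110110111010 → 1, fb=0
21: 010011101101110100 → 0, fb=0
22: 100111011011101000 → 1, fb=0
23: 001110110111010000 → 0, fb=1
24: 011101101110100001 → 0, fb=0
25: 111011011101000010 → 1, fb=0
26: 110110111010000100 → 1, fb=0
27: 101101110100001000 → 1, fb=0
28: 011011101000010000 → 0, fb=0
29: 110111010000100000 → 1, fb=0
30: 101110100001000000 → 1, fb=1
31: 011101000010000001 → 0, fb=0
32: 111010000100000010 → 1, fb=1
33: 110100001000000101 → 1, fb=1
34: 101000010000001011 → 1, fb=0
35: 010000100000010110 → 0, fb=0
36: 100001000000101100 → 1, fb=1
37: 000010000001011001 → 0, fb=0
38: 000100000010110010 → 0, fb=0
39: 001000000101100100 → 0, fb=0
40: 010000001011001000 → 0, fb=0
41: 100000010110010000 → 1, fb=0
42: 000000101100100000 → 0, fb=0
43: 000001011001000000 → 0, fb=1
44: 000010110010000001 → 0, fb=1
45: 000101100100000011 → 0, fb=0
46: 001011001000000110 → 0, fb=0
47: 010110010000001100 → 0, fb=1
48: 101100100000011001 → 1, fb=1
49: 011001000000110011 → 0, fb=0
50: 110010000001100110 → 1, fb=1
51: 100100000011001101 → 1, fb=1
52: 001000000110011011 → 0, fb=0
53: 010000001100110110 → 0, fb=0
54: 100000011001101100 → 1, fb=0
55: 000000110011011000 → 0, fb=1
56: 000001100110110001 → 0, fb=0
57: 000011001101100010 → 0, fb=0
58: 000110011011000100 → 0, fb=1
59: 001100110110001001 → 0, fb=1
60: 011001101100010011 → 0, fb=0
61: 110011011000100110 → 1, fb=0
62: 100110110001001100 → 1, fb=0
63: 001101100010011000 → 0, fb=0
64: 011011000100110000 → 0, fb=0
65: 110110001001100000 → 1, fb=1
66: 101100010011000001 → 1, fb=0
67: 011000100110000010 → 0, fb=0
68: 110001001100000100 → 1, fb=1
69: 100010011000001001 → 1, fb=0
70: 000100110000010010 → 0, fb=1
71: 001001100000100101 → 0, fb=0
72: 010011000001001010 → 0, fb=0
73: 100110000010010100 → 1, fb=1
74: 001100000100101001 → 0, fb=0
75: 011000001001010010 → 0, fb=0
76: 110000010010100100 → 1, fb=0
77: 100000100101001000 → 1, fb=1
78: 000001001010010001 → 0, fb=0
79: 000010010100100010 → 0, fb=1
80: 000100101001000101 → 0, fb=0
81: 001001010010001010 → 0, fb=1
82: 010010100100010101 → 0, fb=0
83: 100101001000101010 → 1, fb=1
84: 001010010001010101 → 0, fb=1
85: 010100100010101011 → 0, fb=0
86: 101001000101010110 → 1, fb=1
87: 010010001010101101 → 0, fb=0
88: 100100010101011010 → 1, fb=0
89: 001000101010110100 → 0, fb=0
90: 010001010101101000 → 0, fb=1
91: 100010101011010001 → 1, fb=1
92: 000101010110100011 → 0, fb=1
93: 001010101101000111 → 0, fb=0
94: 010101011010001110 → 0, fb=1
95: 101010110100011101 → 1, fb=0
96: 010101101000111010 → 0, fb=0
97: 101011010001110100 → 1, fb=0
98: 010110100011101000 → 0, fb=0
99: 101101000111010000 → 1, fb=1
100: 011010001110100001 → 0, fb=0
101: 110100011101000010 → 1, fb=0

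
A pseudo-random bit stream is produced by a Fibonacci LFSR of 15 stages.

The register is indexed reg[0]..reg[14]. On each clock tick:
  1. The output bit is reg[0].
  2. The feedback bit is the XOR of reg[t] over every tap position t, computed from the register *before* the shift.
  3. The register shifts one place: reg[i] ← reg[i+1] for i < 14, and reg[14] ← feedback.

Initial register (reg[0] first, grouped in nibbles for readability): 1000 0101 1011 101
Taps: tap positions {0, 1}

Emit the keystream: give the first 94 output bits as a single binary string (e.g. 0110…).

step | reg (before) | out | fb
   0 | 100001011011101 | 1 | 1
   1 | 000010110111011 | 0 | 0
   2 | 000101101110110 | 0 | 0
   3 | 001011011101100 | 0 | 0
   4 | 010110111011000 | 0 | 1
   5 | 101101110110001 | 1 | 1
   6 | 011011101100011 | 0 | 1
   7 | 110111011000111 | 1 | 0
   8 | 101110110001110 | 1 | 1
   9 | 011101100011101 | 0 | 1
  10 | 111011000111011 | 1 | 0
  11 | 110110001110110 | 1 | 0
  12 | 101100011101100 | 1 | 1
  13 | 011000111011001 | 0 | 1
  14 | 110001110110011 | 1 | 0
  15 | 100011101100110 | 1 | 1
  16 | 000111011001101 | 0 | 0
  17 | 001110110011010 | 0 | 0
  18 | 011101100110100 | 0 | 1
  19 | 111011001101001 | 1 | 0
  20 | 110110011010010 | 1 | 0
  21 | 101100110100100 | 1 | 1
  22 | 011001101001001 | 0 | 1
  23 | 110011010010011 | 1 | 0
  24 | 100110100100110 | 1 | 1
  25 | 001101001001101 | 0 | 0
  26 | 011010010011010 | 0 | 1
  27 | 110100100110101 | 1 | 0
  28 | 101001001101010 | 1 | 1
  29 | 010010011010101 | 0 | 1
  30 | 100100110101011 | 1 | 1
  31 | 001001101010111 | 0 | 0
  32 | 010011010101110 | 0 | 1
  33 | 100110101011101 | 1 | 1
  34 | 001101010111011 | 0 | 0
  35 | 011010101110110 | 0 | 1
  36 | 110101011101101 | 1 | 0
  37 | 101010111011010 | 1 | 1
  38 | 010101110110101 | 0 | 1
  39 | 101011101101011 | 1 | 1
  40 | 010111011010111 | 0 | 1
  41 | 101110110101111 | 1 | 1
  42 | 011101101011111 | 0 | 1
  43 | 111011010111111 | 1 | 0
  44 | 110110101111110 | 1 | 0
  45 | 101101011111100 | 1 | 1
  46 | 011010111111001 | 0 | 1
  47 | 110101111110011 | 1 | 0
  48 | 101011111100110 | 1 | 1
  49 | 010111111001101 | 0 | 1
  50 | 101111110011011 | 1 | 1
  51 | 011111100110111 | 0 | 1
  52 | 111111001101111 | 1 | 0
  53 | 111110011011110 | 1 | 0
  54 | 111100110111100 | 1 | 0
  55 | 111001101111000 | 1 | 0
  56 | 110011011110000 | 1 | 0
  57 | 100110111100000 | 1 | 1
  58 | 001101111000001 | 0 | 0
  59 | 011011110000010 | 0 | 1
  60 | 110111100000101 | 1 | 0
  61 | 101111000001010 | 1 | 1
  62 | 011110000010101 | 0 | 1
  63 | 111100000101011 | 1 | 0
  64 | 111000001010110 | 1 | 0
  65 | 110000010101100 | 1 | 0
  66 | 100000101011000 | 1 | 1
  67 | 000001010110001 | 0 | 0
  68 | 000010101100010 | 0 | 0
  69 | 000101011000100 | 0 | 0
  70 | 001010110001000 | 0 | 0
  71 | 010101100010000 | 0 | 1
  72 | 101011000100001 | 1 | 1
  73 | 010110001000011 | 0 | 1
  74 | 101100010000111 | 1 | 1
  75 | 011000100001111 | 0 | 1
  76 | 110001000011111 | 1 | 0
  77 | 100010000111110 | 1 | 1
  78 | 000100001111101 | 0 | 0
  79 | 001000011111010 | 0 | 0
  80 | 010000111110100 | 0 | 1
  81 | 100001111101001 | 1 | 1
  82 | 000011111010011 | 0 | 0
  83 | 000111110100110 | 0 | 0
  84 | 001111101001100 | 0 | 0
  85 | 011111010011000 | 0 | 1
  86 | 111110100110001 | 1 | 0
  87 | 111101001100010 | 1 | 0
  88 | 111010011000100 | 1 | 0
  89 | 110100110001000 | 1 | 0
  90 | 101001100010000 | 1 | 1
  91 | 010011000100001 | 0 | 1
  92 | 100110001000011 | 1 | 1
  93 | 001100010000111 | 0 | 0

1000010110111011000111011001101001001101010111011010111111001101111000001010110001000011111010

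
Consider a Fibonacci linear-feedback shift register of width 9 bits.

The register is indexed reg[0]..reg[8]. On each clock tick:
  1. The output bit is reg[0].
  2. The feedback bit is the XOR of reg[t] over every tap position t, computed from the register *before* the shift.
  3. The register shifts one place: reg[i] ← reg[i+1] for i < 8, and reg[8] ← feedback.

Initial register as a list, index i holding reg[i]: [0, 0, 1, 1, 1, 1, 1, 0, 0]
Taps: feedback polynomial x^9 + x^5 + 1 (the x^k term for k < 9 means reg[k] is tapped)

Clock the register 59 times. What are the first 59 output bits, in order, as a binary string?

step | reg (before) | out | fb
   0 | 001111100 | 0 | 1
   1 | 011111001 | 0 | 1
   2 | 111110011 | 1 | 1
   3 | 111100111 | 1 | 1
   4 | 111001111 | 1 | 0
   5 | 110011110 | 1 | 0
   6 | 100111100 | 1 | 0
   7 | 001111000 | 0 | 1
   8 | 011110001 | 0 | 0
   9 | 111100010 | 1 | 1
  10 | 111000101 | 1 | 1
  11 | 110001011 | 1 | 0
  12 | 100010110 | 1 | 1
  13 | 000101101 | 0 | 1
  14 | 001011011 | 0 | 1
  15 | 010110111 | 0 | 0
  16 | 101101110 | 1 | 0
  17 | 011011100 | 0 | 1
  18 | 110111001 | 1 | 0
  19 | 101110010 | 1 | 1
  20 | 011100101 | 0 | 0
  21 | 111001010 | 1 | 0
  22 | 110010100 | 1 | 1
  23 | 100101001 | 1 | 0
  24 | 001010010 | 0 | 0
  25 | 010100100 | 0 | 0
  26 | 101001000 | 1 | 0
  27 | 010010000 | 0 | 0
  28 | 100100000 | 1 | 1
  29 | 001000001 | 0 | 0
  30 | 010000010 | 0 | 0
  31 | 100000100 | 1 | 1
  32 | 000001001 | 0 | 1
  33 | 000010011 | 0 | 0
  34 | 000100110 | 0 | 0
  35 | 001001100 | 0 | 1
  36 | 010011001 | 0 | 1
  37 | 100110011 | 1 | 1
  38 | 001100111 | 0 | 0
  39 | 011001110 | 0 | 1
  40 | 110011101 | 1 | 0
  41 | 100111010 | 1 | 0
  42 | 001110100 | 0 | 0
  43 | 011101000 | 0 | 1
  44 | 111010001 | 1 | 1
  45 | 110100011 | 1 | 1
  46 | 101000111 | 1 | 1
  47 | 010001111 | 0 | 1
  48 | 100011111 | 1 | 0
  49 | 000111110 | 0 | 1
  50 | 001111101 | 0 | 1
  51 | 011111011 | 0 | 1
  52 | 111110111 | 1 | 1
  53 | 111101111 | 1 | 0
  54 | 111011110 | 1 | 0
  55 | 110111100 | 1 | 0
  56 | 101111000 | 1 | 0
  57 | 011110000 | 0 | 0
  58 | 111100000 | 1 | 1

00111110011110001011011100101001000001001100111010001111101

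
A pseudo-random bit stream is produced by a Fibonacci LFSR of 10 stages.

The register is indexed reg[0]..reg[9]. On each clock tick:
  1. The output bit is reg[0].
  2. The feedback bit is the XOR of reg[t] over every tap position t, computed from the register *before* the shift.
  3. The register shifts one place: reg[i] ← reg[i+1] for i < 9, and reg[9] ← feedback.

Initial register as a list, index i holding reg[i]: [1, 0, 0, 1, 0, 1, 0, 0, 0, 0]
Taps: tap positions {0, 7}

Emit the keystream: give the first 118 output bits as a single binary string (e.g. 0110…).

tick  register→output (feedback)
  0  1001010000→1 (1)
  1  0010100001→0 (0)
  2  0101000010→0 (0)
  3  1010000100→1 (0)
  4  0100001000→0 (0)
  5  1000010000→1 (1)
  6  0000100001→0 (0)
  7  0001000010→0 (0)
  8  0010000100→0 (1)
  9  0100001001→0 (0)
 10  1000010010→1 (1)
 11  0000100101→0 (1)
 12  0001001011→0 (0)
 13  0010010110→0 (1)
 14  0100101101→0 (1)
 15  1001011011→1 (1)
 16  0010110111→0 (1)
 17  0101101111→0 (1)
 18  1011011111→1 (0)
 19  0110111110→0 (1)
 20  1101111101→1 (0)
 21  1011111010→1 (1)
 22  0111110101→0 (1)
 23  1111101011→1 (1)
 24  1111010111→1 (0)
 25  1110101110→1 (0)
 26  1101011100→1 (0)
 27  1010111000→1 (1)
 28  0101110001→0 (0)
 29  1011100010→1 (1)
 30  0111000101→0 (1)
 31  1110001011→1 (1)
 32  1100010111→1 (0)
 33  1000101110→1 (0)
 34  0001011100→0 (1)
 35  0010111001→0 (0)
 36  0101110010→0 (0)
 37  1011100100→1 (0)
 38  0111001000→0 (0)
 39  1110010000→1 (1)
 40  1100100001→1 (1)
 41  1001000011→1 (1)
 42  0010000111→0 (1)
 43  0100001111→0 (1)
 44  1000011111→1 (0)
 45  0000111110→0 (1)
 46  0001111101→0 (1)
 47  0011111011→0 (0)
 48  0111110110→0 (1)
 49  1111101101→1 (0)
 50  1111011010→1 (1)
 51  1110110101→1 (0)
 52  1101101010→1 (1)
 53  1011010101→1 (0)
 54  0110101010→0 (0)
 55  1101010100→1 (0)
 56  1010101000→1 (1)
 57  0101010001→0 (0)
 58  1010100010→1 (1)
 59  0101000101→0 (1)
 60  1010001011→1 (1)
 61  0100010111→0 (1)
 62  1000101111→1 (0)
 63  0001011110→0 (1)
 64  0010111101→0 (1)
 65  0101111011→0 (0)
 66  1011110110→1 (0)
 67  0111101100→0 (1)
 68  1111011001→1 (1)
 69  1110110011→1 (1)
 70  1101100111→1 (0)
 71  1011001110→1 (0)
 72  0110011100→0 (1)
 73  1100111001→1 (1)
 74  1001110011→1 (1)
 75  0011100111→0 (1)
 76  0111001111→0 (1)
 77  1110011111→1 (0)
 78  1100111110→1 (0)
 79  1001111100→1 (0)
 80  0011111000→0 (0)
 81  0111110000→0 (0)
 82  1111100000→1 (1)
 83  1111000001→1 (1)
 84  1110000011→1 (1)
 85  1100000111→1 (0)
 86  1000001110→1 (0)
 87  0000011100→0 (1)
 88  0000111001→0 (0)
 89  0001110010→0 (0)
 90  0011100100→0 (1)
 91  0111001001→0 (0)
 92  1110010010→1 (1)
 93  1100100101→1 (0)
 94  1001001010→1 (1)
 95  0010010101→0 (1)
 96  0100101011→0 (0)
 97  1001010110→1 (0)
 98  0010101100→0 (1)
 99  0101011001→0 (0)
100  1010110010→1 (1)
101  0101100101→0 (1)
102  1011001011→1 (1)
103  0110010111→0 (1)
104  1100101111→1 (0)
105  1001011110→1 (0)
106  0010111100→0 (1)
107  0101111001→0 (0)
108  1011110010→1 (1)
109  0111100101→0 (1)
110  1111001011→1 (1)
111  1110010111→1 (0)
112  1100101110→1 (0)
113  1001011100→1 (0)
114  0010111000→0 (0)
115  0101110000→0 (0)
116  1011100000→1 (1)
117  0111000001→0 (0)

1001010000100001001011011111010111000101110010000111110110101010001011110110011100111110000011100100101011001011110010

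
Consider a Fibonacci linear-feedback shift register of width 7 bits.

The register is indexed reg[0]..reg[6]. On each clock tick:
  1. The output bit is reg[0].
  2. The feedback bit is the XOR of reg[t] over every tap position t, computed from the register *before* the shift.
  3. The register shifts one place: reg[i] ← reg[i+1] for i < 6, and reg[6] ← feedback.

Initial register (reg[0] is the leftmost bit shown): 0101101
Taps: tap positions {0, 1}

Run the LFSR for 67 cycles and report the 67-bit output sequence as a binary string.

0101101111011000110100101110111001100101010111111100000010000011000

tick  register→output (feedback)
  0  0101101→0 (1)
  1  1011011→1 (1)
  2  0110111→0 (1)
  3  1101111→1 (0)
  4  1011110→1 (1)
  5  0111101→0 (1)
  6  1111011→1 (0)
  7  1110110→1 (0)
  8  1101100→1 (0)
  9  1011000→1 (1)
 10  0110001→0 (1)
 11  1100011→1 (0)
 12  1000110→1 (1)
 13  0001101→0 (0)
 14  0011010→0 (0)
 15  0110100→0 (1)
 16  1101001→1 (0)
 17  1010010→1 (1)
 18  0100101→0 (1)
 19  1001011→1 (1)
 20  0010111→0 (0)
 21  0101110→0 (1)
 22  1011101→1 (1)
 23  0111011→0 (1)
 24  1110111→1 (0)
 25  1101110→1 (0)
 26  1011100→1 (1)
 27  0111001→0 (1)
 28  1110011→1 (0)
 29  1100110→1 (0)
 30  1001100→1 (1)
 31  0011001→0 (0)
 32  0110010→0 (1)
 33  1100101→1 (0)
 34  1001010→1 (1)
 35  0010101→0 (0)
 36  0101010→0 (1)
 37  1010101→1 (1)
 38  0101011→0 (1)
 39  1010111→1 (1)
 40  0101111→0 (1)
 41  1011111→1 (1)
 42  0111111→0 (1)
 43  1111111→1 (0)
 44  1111110→1 (0)
 45  1111100→1 (0)
 46  1111000→1 (0)
 47  1110000→1 (0)
 48  1100000→1 (0)
 49  1000000→1 (1)
 50  0000001→0 (0)
 51  0000010→0 (0)
 52  0000100→0 (0)
 53  0001000→0 (0)
 54  0010000→0 (0)
 55  0100000→0 (1)
 56  1000001→1 (1)
 57  0000011→0 (0)
 58  0000110→0 (0)
 59  0001100→0 (0)
 60  0011000→0 (0)
 61  0110000→0 (1)
 62  1100001→1 (0)
 63  1000010→1 (1)
 64  0000101→0 (0)
 65  0001010→0 (0)
 66  0010100→0 (0)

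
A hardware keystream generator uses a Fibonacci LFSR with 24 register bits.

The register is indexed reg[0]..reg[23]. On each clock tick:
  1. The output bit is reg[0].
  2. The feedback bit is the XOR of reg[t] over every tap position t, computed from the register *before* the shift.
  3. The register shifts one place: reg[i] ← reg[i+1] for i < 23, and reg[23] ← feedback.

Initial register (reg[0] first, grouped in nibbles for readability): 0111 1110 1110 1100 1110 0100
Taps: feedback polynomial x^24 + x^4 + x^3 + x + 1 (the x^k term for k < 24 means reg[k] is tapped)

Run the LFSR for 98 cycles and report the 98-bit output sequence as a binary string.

01111110111011001110010010011010100111000100000011010010100000101100101011001011101111011010010110

k : reg_k → out_k, fb_k
0: 011111101110110011100100 → 0, fb=1
1: 111111011101100111001001 → 1, fb=0
2: 111110111011001110010010 → 1, fb=0
3: 111101110110011100100100 → 1, fb=1
4: 111011101100111001001001 → 1, fb=1
5: 110111011001110010010011 → 1, fb=0
6: 101110110011100100100110 → 1, fb=1
7: 011101100111001001001101 → 0, fb=0
8: 111011001110010010011010 → 1, fb=1
9: 110110011100100100110101 → 1, fb=0
10: 101100111001001001101010 → 1, fb=0
11: 011001110010010011010100 → 0, fb=1
12: 110011100100100110101001 → 1, fb=1
13: 100111001001001101010011 → 1, fb=1
14: 001110010010011010100111 → 0, fb=0
15: 011100100100110101001110 → 0, fb=0
16: 111001001001101010011100 → 1, fb=0
17: 110010010011010100111000 → 1, fb=1
18: 100100100110101001110001 → 1, fb=0
19: 001001001101010011100010 → 0, fb=0
20: 010010011010100111000100 → 0, fb=0
21: 100100110101001110001000 → 1, fb=0
22: 001001101010011100010000 → 0, fb=0
23: 010011010100111000100000 → 0, fb=0
24: 100110101001110001000000 → 1, fb=1
25: 001101010011100010000001 → 0, fb=1
26: 011010100111000100000011 → 0, fb=0
27: 110101001110001000000110 → 1, fb=1
28: 101010011100010000001101 → 1, fb=0
29: 010100111000100000011010 → 0, fb=0
30: 101001110001000000110100 → 1, fb=1
31: 010011100010000001101001 → 0, fb=0
32: 100111000100000011010010 → 1, fb=1
33: 001110001000000110100101 → 0, fb=0
34: 011100010000001101001010 → 0, fb=0
35: 111000100000011010010100 → 1, fb=0
36: 110001000000110100101000 → 1, fb=0
37: 100010000001101001010000 → 1, fb=0
38: 000100000011010010100000 → 0, fb=1
39: 001000000110100101000001 → 0, fb=0
40: 010000001101001010000010 → 0, fb=1
41: 100000011010010100000101 → 1, fb=1
42: 000000110100101000001011 → 0, fb=0
43: 000001101001010000010110 → 0, fb=0
44: 000011010010100000101100 → 0, fb=1
45: 000110100101000001011001 → 0, fb=0
46: 001101001010000010110010 → 0, fb=1
47: 011010010100000101100101 → 0, fb=0
48: 110100101000001011001010 → 1, fb=1
49: 101001010000010110010101 → 1, fb=1
50: 010010100000101100101011 → 0, fb=0
51: 100101000001011001010110 → 1, fb=0
52: 001010000010110010101100 → 0, fb=1
53: 010100000101100101011001 → 0, fb=0
54: 101000001011001010110010 → 1, fb=1
55: 010000010110010101100101 → 0, fb=1
56: 100000101100101011001011 → 1, fb=1
57: 000001011001010110010111 → 0, fb=0
58: 000010110010101100101110 → 0, fb=1
59: 000101100101011001011101 → 0, fb=1
60: 001011001010110010111011 → 0, fb=1
61: 010110010101100101110111 → 0, fb=1
62: 101100101011001011101111 → 1, fb=0
63: 011001010110010111011110 → 0, fb=1
64: 110010101100101110111101 → 1, fb=1
65: 100101011001011101111011 → 1, fb=0
66: 001010110010111011110110 → 0, fb=1
67: 010101100101110111101101 → 0, fb=0
68: 101011001011101111011010 → 1, fb=0
69: 010110010111011110110100 → 0, fb=1
70: 101100101110111101101001 → 1, fb=0
71: 011001011101111011010010 → 0, fb=1
72: 110010111011110110100101 → 1, fb=1
73: 100101110111101101001011 → 1, fb=0
74: 001011101111011010010110 → 0, fb=1
75: 010111011110110100101101 → 0, fb=1
76: 101110111101101001011011 → 1, fb=1
77: 011101111011010010110111 → 0, fb=0
78: 111011110110100101101110 → 1, fb=1
79: 110111101101001011011101 → 1, fb=0
80: 101111011010010110111010 → 1, fb=1
81: 011110110100101101110101 → 0, fb=1
82: 111101101001011011101011 → 1, fb=1
83: 111011010010110111010111 → 1, fb=1
84: 110110100101101110101111 → 1, fb=0
85: 101101001011011101011110 → 1, fb=0
86: 011010010110111010111100 → 0, fb=0
87: 110100101101110101111000 → 1, fb=1
88: 101001011011101011110001 → 1, fb=1
89: 010010110111010111100011 → 0, fb=0
90: 100101101110101111000110 → 1, fb=0
91: 001011011101011110001100 → 0, fb=1
92: 010110111010111100011001 → 0, fb=1
93: 101101110101111000110011 → 1, fb=0
94: 011011101011110001100110 → 0, fb=0
95: 110111010111100011001100 → 1, fb=0
96: 101110101111000110011000 → 1, fb=1
97: 011101011110001100110001 → 0, fb=0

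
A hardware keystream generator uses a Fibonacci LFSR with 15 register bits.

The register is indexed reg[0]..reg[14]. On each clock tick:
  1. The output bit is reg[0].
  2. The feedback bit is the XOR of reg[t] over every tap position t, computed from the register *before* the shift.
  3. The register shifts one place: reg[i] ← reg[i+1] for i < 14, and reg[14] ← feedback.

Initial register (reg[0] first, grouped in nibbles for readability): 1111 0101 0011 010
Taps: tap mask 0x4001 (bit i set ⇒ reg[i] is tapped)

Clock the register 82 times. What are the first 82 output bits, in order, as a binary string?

k : reg_k → out_k, fb_k
0: 111101010011010 → 1, fb=1
1: 111010100110101 → 1, fb=0
2: 110101001101010 → 1, fb=1
3: 101010011010101 → 1, fb=0
4: 010100110101010 → 0, fb=0
5: 101001101010100 → 1, fb=1
6: 010011010101001 → 0, fb=1
7: 100110101010011 → 1, fb=0
8: 001101010100110 → 0, fb=0
9: 011010101001100 → 0, fb=0
10: 110101010011000 → 1, fb=1
11: 101010100110001 → 1, fb=0
12: 010101001100010 → 0, fb=0
13: 101010011000100 → 1, fb=1
14: 010100110001001 → 0, fb=1
15: 101001100010011 → 1, fb=0
16: 010011000100110 → 0, fb=0
17: 100110001001100 → 1, fb=1
18: 001100010011001 → 0, fb=1
19: 011000100110011 → 0, fb=1
20: 110001001100111 → 1, fb=0
21: 100010011001110 → 1, fb=1
22: 000100110011101 → 0, fb=1
23: 001001100111011 → 0, fb=1
24: 010011001110111 → 0, fb=1
25: 100110011101111 → 1, fb=0
26: 001100111011110 → 0, fb=0
27: 011001110111100 → 0, fb=0
28: 110011101111000 → 1, fb=1
29: 100111011110001 → 1, fb=0
30: 001110111100010 → 0, fb=0
31: 011101111000100 → 0, fb=0
32: 111011110001000 → 1, fb=1
33: 110111100010001 → 1, fb=0
34: 101111000100010 → 1, fb=1
35: 011110001000101 → 0, fb=1
36: 111100010001011 → 1, fb=0
37: 111000100010110 → 1, fb=1
38: 110001000101101 → 1, fb=0
39: 100010001011010 → 1, fb=1
40: 000100010110101 → 0, fb=1
41: 001000101101011 → 0, fb=1
42: 010001011010111 → 0, fb=1
43: 100010110101111 → 1, fb=0
44: 000101101011110 → 0, fb=0
45: 001011010111100 → 0, fb=0
46: 010110101111000 → 0, fb=0
47: 101101011110000 → 1, fb=1
48: 011010111100001 → 0, fb=1
49: 110101111000011 → 1, fb=0
50: 101011110000110 → 1, fb=1
51: 010111100001101 → 0, fb=1
52: 101111000011011 → 1, fb=0
53: 011110000110110 → 0, fb=0
54: 111100001101100 → 1, fb=1
55: 111000011011001 → 1, fb=0
56: 110000110110010 → 1, fb=1
57: 100001101100101 → 1, fb=0
58: 000011011001010 → 0, fb=0
59: 000110110010100 → 0, fb=0
60: 001101100101000 → 0, fb=0
61: 011011001010000 → 0, fb=0
62: 110110010100000 → 1, fb=1
63: 101100101000001 → 1, fb=0
64: 011001010000010 → 0, fb=0
65: 110010100000100 → 1, fb=1
66: 100101000001001 → 1, fb=0
67: 001010000010010 → 0, fb=0
68: 010100000100100 → 0, fb=0
69: 101000001001000 → 1, fb=1
70: 010000010010001 → 0, fb=1
71: 100000100100011 → 1, fb=0
72: 000001001000110 → 0, fb=0
73: 000010010001100 → 0, fb=0
74: 000100100011000 → 0, fb=0
75: 001001000110000 → 0, fb=0
76: 010010001100000 → 0, fb=0
77: 100100011000000 → 1, fb=1
78: 001000110000001 → 0, fb=1
79: 010001100000011 → 0, fb=1
80: 100011000000111 → 1, fb=0
81: 000110000001110 → 0, fb=0

1111010100110101010011000100110011101111000100010110101111000011011001010000010010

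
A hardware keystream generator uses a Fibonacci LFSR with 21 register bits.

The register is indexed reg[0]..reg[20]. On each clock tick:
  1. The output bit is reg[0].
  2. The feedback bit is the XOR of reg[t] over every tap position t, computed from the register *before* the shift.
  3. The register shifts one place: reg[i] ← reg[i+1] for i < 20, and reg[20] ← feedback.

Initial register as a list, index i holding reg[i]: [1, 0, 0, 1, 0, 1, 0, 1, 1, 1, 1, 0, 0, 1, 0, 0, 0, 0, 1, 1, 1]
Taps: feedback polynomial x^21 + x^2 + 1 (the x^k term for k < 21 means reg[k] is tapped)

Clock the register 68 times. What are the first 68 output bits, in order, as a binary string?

k : reg_k → out_k, fb_k
0: 100101011110010000111 → 1, fb=1
1: 001010111100100001111 → 0, fb=1
2: 010101111001000011111 → 0, fb=0
3: 101011110010000111110 → 1, fb=0
4: 010111100100001111100 → 0, fb=0
5: 101111001000011111000 → 1, fb=0
6: 011110010000111110000 → 0, fb=1
7: 111100100001111100001 → 1, fb=0
8: 111001000011111000010 → 1, fb=0
9: 110010000111110000100 → 1, fb=1
10: 100100001111100001001 → 1, fb=1
11: 001000011111000010011 → 0, fb=1
12: 010000111110000100111 → 0, fb=0
13: 100001111100001001110 → 1, fb=1
14: 000011111000010011101 → 0, fb=0
15: 000111110000100111010 → 0, fb=0
16: 001111100001001110100 → 0, fb=1
17: 011111000010011101001 → 0, fb=1
18: 111110000100111010011 → 1, fb=0
19: 111100001001110100110 → 1, fb=0
20: 111000010011101001100 → 1, fb=0
21: 110000100111010011000 → 1, fb=1
22: 100001001110100110001 → 1, fb=1
23: 000010011101001100011 → 0, fb=0
24: 000100111010011000110 → 0, fb=0
25: 001001110100110001100 → 0, fb=1
26: 010011101001100011001 → 0, fb=0
27: 100111010011000110010 → 1, fb=1
28: 001110100110001100101 → 0, fb=1
29: 011101001100011001011 → 0, fb=1
30: 111010011000110010111 → 1, fb=0
31: 110100110001100101110 → 1, fb=1
32: 101001100011001011101 → 1, fb=0
33: 010011000110010111010 → 0, fb=0
34: 100110001100101110100 → 1, fb=1
35: 001100011001011101001 → 0, fb=1
36: 011000110010111010011 → 0, fb=1
37: 110001100101110100111 → 1, fb=1
38: 100011001011101001111 → 1, fb=1
39: 000110010111010011111 → 0, fb=0
40: 001100101110100111110 → 0, fb=1
41: 011001011101001111101 → 0, fb=1
42: 110010111010011111011 → 1, fb=1
43: 100101110100111110111 → 1, fb=1
44: 001011101001111101111 → 0, fb=1
45: 010111010011111011111 → 0, fb=0
46: 101110100111110111110 → 1, fb=0
47: 011101001111101111100 → 0, fb=1
48: 111010011111011111001 → 1, fb=0
49: 110100111110111110010 → 1, fb=1
50: 101001111101111100101 → 1, fb=0
51: 010011111011111001010 → 0, fb=0
52: 100111110111110010100 → 1, fb=1
53: 001111101111100101001 → 0, fb=1
54: 011111011111001010011 → 0, fb=1
55: 111110111110010100111 → 1, fb=0
56: 111101111100101001110 → 1, fb=0
57: 111011111001010011100 → 1, fb=0
58: 110111110010100111000 → 1, fb=1
59: 101111100101001110001 → 1, fb=0
60: 011111001010011100010 → 0, fb=1
61: 111110010100111000101 → 1, fb=0
62: 111100101001110001010 → 1, fb=0
63: 111001010011100010100 → 1, fb=0
64: 110010100111000101000 → 1, fb=1
65: 100101001110001010001 → 1, fb=1
66: 001010011100010100011 → 0, fb=1
67: 010100111000101000111 → 0, fb=0

10010101111001000011111000010011101001100011001011101001111101111100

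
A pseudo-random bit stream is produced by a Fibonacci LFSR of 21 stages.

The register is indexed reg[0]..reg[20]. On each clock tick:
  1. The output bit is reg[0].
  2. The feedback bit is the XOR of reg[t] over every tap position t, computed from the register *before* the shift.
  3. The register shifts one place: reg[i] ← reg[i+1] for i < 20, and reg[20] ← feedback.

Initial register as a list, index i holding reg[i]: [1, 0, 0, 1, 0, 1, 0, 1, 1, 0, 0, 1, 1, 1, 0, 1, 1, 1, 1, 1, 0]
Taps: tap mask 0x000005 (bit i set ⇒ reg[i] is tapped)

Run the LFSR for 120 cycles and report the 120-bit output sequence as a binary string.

100101011001110111110110000111110101000101110011000100001010010111111010100100011001000010000110101111101001010011100010

step | reg (before) | out | fb
   0 | 100101011001110111110 | 1 | 1
   1 | 001010110011101111101 | 0 | 1
   2 | 010101100111011111011 | 0 | 0
   3 | 101011001110111110110 | 1 | 0
   4 | 010110011101111101100 | 0 | 0
   5 | 101100111011111011000 | 1 | 0
   6 | 011001110111110110000 | 0 | 1
   7 | 110011101111101100001 | 1 | 1
   8 | 100111011111011000011 | 1 | 1
   9 | 001110111110110000111 | 0 | 1
  10 | 011101111101100001111 | 0 | 1
  11 | 111011111011000011111 | 1 | 0
  12 | 110111110110000111110 | 1 | 1
  13 | 101111101100001111101 | 1 | 0
  14 | 011111011000011111010 | 0 | 1
  15 | 111110110000111110101 | 1 | 0
  16 | 111101100001111101010 | 1 | 0
  17 | 111011000011111010100 | 1 | 0
  18 | 110110000111110101000 | 1 | 1
  19 | 101100001111101010001 | 1 | 0
  20 | 011000011111010100010 | 0 | 1
  21 | 110000111110101000101 | 1 | 1
  22 | 100001111101010001011 | 1 | 1
  23 | 000011111010100010111 | 0 | 0
  24 | 000111110101000101110 | 0 | 0
  25 | 001111101010001011100 | 0 | 1
  26 | 011111010100010111001 | 0 | 1
  27 | 111110101000101110011 | 1 | 0
  28 | 111101010001011100110 | 1 | 0
  29 | 111010100010111001100 | 1 | 0
  30 | 110101000101110011000 | 1 | 1
  31 | 101010001011100110001 | 1 | 0
  32 | 010100010111001100010 | 0 | 0
  33 | 101000101110011000100 | 1 | 0
  34 | 010001011100110001000 | 0 | 0
  35 | 100010111001100010000 | 1 | 1
  36 | 000101110011000100001 | 0 | 0
  37 | 001011100110001000010 | 0 | 1
  38 | 010111001100010000101 | 0 | 0
  39 | 101110011000100001010 | 1 | 0
  40 | 011100110001000010100 | 0 | 1
  41 | 111001100010000101001 | 1 | 0
  42 | 110011000100001010010 | 1 | 1
  43 | 100110001000010100101 | 1 | 1
  44 | 001100010000101001011 | 0 | 1
  45 | 011000100001010010111 | 0 | 1
  46 | 110001000010100101111 | 1 | 1
  47 | 100010000101001011111 | 1 | 1
  48 | 000100001010010111111 | 0 | 0
  49 | 001000010100101111110 | 0 | 1
  50 | 010000101001011111101 | 0 | 0
  51 | 100001010010111111010 | 1 | 1
  52 | 000010100101111110101 | 0 | 0
  53 | 000101001011111101010 | 0 | 0
  54 | 001010010111111010100 | 0 | 1
  55 | 010100101111110101001 | 0 | 0
  56 | 101001011111101010010 | 1 | 0
  57 | 010010111111010100100 | 0 | 0
  58 | 100101111110101001000 | 1 | 1
  59 | 001011111101010010001 | 0 | 1
  60 | 010111111010100100011 | 0 | 0
  61 | 101111110101001000110 | 1 | 0
  62 | 011111101010010001100 | 0 | 1
  63 | 111111010100100011001 | 1 | 0
  64 | 111110101001000110010 | 1 | 0
  65 | 111101010010001100100 | 1 | 0
  66 | 111010100100011001000 | 1 | 0
  67 | 110101001000110010000 | 1 | 1
  68 | 101010010001100100001 | 1 | 0
  69 | 010100100011001000010 | 0 | 0
  70 | 101001000110010000100 | 1 | 0
  71 | 010010001100100001000 | 0 | 0
  72 | 100100011001000010000 | 1 | 1
  73 | 001000110010000100001 | 0 | 1
  74 | 010001100100001000011 | 0 | 0
  75 | 100011001000010000110 | 1 | 1
  76 | 000110010000100001101 | 0 | 0
  77 | 001100100001000011010 | 0 | 1
  78 | 011001000010000110101 | 0 | 1
  79 | 110010000100001101011 | 1 | 1
  80 | 100100001000011010111 | 1 | 1
  81 | 001000010000110101111 | 0 | 1
  82 | 010000100001101011111 | 0 | 0
  83 | 100001000011010111110 | 1 | 1
  84 | 000010000110101111101 | 0 | 0
  85 | 000100001101011111010 | 0 | 0
  86 | 001000011010111110100 | 0 | 1
  87 | 010000110101111101001 | 0 | 0
  88 | 100001101011111010010 | 1 | 1
  89 | 000011010111110100101 | 0 | 0
  90 | 000110101111101001010 | 0 | 0
  91 | 001101011111010010100 | 0 | 1
  92 | 011010111110100101001 | 0 | 1
  93 | 110101111101001010011 | 1 | 1
  94 | 101011111010010100111 | 1 | 0
  95 | 010111110100101001110 | 0 | 0
  96 | 101111101001010011100 | 1 | 0
  97 | 011111010010100111000 | 0 | 1
  98 | 111110100101001110001 | 1 | 0
  99 | 111101001010011100010 | 1 | 0
 100 | 111010010100111000100 | 1 | 0
 101 | 110100101001110001000 | 1 | 1
 102 | 101001010011100010001 | 1 | 0
 103 | 010010100111000100010 | 0 | 0
 104 | 100101001110001000100 | 1 | 1
 105 | 001010011100010001001 | 0 | 1
 106 | 010100111000100010011 | 0 | 0
 107 | 101001110001000100110 | 1 | 0
 108 | 010011100010001001100 | 0 | 0
 109 | 100111000100010011000 | 1 | 1
 110 | 001110001000100110001 | 0 | 1
 111 | 011100010001001100011 | 0 | 1
 112 | 111000100010011000111 | 1 | 0
 113 | 110001000100110001110 | 1 | 1
 114 | 100010001001100011101 | 1 | 1
 115 | 000100010011000111011 | 0 | 0
 116 | 001000100110001110110 | 0 | 1
 117 | 010001001100011101101 | 0 | 0
 118 | 100010011000111011010 | 1 | 1
 119 | 000100110001110110101 | 0 | 0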